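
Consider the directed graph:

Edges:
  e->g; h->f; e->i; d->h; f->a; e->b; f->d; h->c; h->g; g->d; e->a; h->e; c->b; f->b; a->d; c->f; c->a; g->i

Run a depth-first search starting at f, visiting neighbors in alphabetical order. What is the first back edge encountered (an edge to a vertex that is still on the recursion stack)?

c→a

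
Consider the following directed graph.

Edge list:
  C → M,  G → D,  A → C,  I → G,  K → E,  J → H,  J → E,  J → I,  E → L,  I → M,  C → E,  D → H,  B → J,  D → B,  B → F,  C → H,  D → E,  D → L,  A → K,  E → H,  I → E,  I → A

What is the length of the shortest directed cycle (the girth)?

5

For each vertex v, BFS finds the shortest path from v back to v.
The shortest such closed walk is I → G → D → B → J → I, length 5.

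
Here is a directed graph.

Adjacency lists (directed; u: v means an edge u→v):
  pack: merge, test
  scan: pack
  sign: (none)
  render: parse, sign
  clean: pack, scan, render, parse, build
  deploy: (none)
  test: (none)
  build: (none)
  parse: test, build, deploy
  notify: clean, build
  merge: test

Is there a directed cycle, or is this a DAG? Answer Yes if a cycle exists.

No

DFS with white/gray/black marking, starting from parse:
parse gray
  test gray
  test black
  build gray
  build black
  deploy gray
  deploy black
parse black
pack gray
  merge gray
    merge→test: test black — skip
  merge black
  pack→test: test black — skip
pack black
scan gray
  scan→pack: pack black — skip
scan black
sign gray
sign black
render gray
  render→parse: parse black — skip
  render→sign: sign black — skip
render black
clean gray
  clean→pack: pack black — skip
  clean→scan: scan black — skip
  clean→render: render black — skip
  clean→parse: parse black — skip
  clean→build: build black — skip
clean black
notify gray
  notify→clean: clean black — skip
  notify→build: build black — skip
notify black
Every edge goes to a white or black vertex — no back edge, so the graph is acyclic.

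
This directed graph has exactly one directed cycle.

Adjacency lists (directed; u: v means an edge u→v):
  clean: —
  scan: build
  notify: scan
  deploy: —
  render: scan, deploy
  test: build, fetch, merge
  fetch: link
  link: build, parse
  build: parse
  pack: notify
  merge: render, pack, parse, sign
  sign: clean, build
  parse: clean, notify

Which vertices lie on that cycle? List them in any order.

DFS with gray/black marking from build:
build gray
  parse gray
    clean gray
    clean black
    notify gray
      scan gray
        scan→build: build is gray → back edge
Back edge closes the cycle build → parse → notify → scan → build; its vertices are {scan, build, parse, notify}.

scan, build, parse, notify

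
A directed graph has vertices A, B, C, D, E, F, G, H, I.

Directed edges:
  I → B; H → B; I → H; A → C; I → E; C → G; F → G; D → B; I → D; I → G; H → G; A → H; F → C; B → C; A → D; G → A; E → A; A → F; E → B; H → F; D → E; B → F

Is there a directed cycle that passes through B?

Yes

B is on a cycle iff B can reach itself via ≥1 edge.
B → C → G → A → H → B — yes.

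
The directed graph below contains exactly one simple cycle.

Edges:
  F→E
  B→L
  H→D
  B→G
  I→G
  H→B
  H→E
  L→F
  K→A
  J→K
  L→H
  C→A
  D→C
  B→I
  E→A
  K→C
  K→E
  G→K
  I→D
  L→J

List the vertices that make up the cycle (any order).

DFS with gray/black marking from B:
B gray
  L gray
    J gray
      K gray
        C gray
          A gray
          A black
        C black
        E gray
          E→A: A black — skip
        E black
        K→A: A black — skip
      K black
    J black
    H gray
      D gray
        D→C: C black — skip
      D black
      H→B: B is gray → back edge
Back edge closes the cycle B → L → H → B; its vertices are {B, H, L}.

B, H, L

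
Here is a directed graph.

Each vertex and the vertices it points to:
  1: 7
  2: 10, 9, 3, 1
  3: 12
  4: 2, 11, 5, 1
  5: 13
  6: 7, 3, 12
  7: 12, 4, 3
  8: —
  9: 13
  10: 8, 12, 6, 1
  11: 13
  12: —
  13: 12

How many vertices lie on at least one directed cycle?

6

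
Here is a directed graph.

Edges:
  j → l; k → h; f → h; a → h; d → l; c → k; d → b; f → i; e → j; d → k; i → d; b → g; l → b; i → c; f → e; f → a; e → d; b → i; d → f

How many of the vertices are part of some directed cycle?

A vertex is on a directed cycle iff it belongs to a strongly connected component of size ≥ 2 (or has a self-loop).
The vertices on cycles are {b, d, e, f, i, j, l} — 7 in total.

7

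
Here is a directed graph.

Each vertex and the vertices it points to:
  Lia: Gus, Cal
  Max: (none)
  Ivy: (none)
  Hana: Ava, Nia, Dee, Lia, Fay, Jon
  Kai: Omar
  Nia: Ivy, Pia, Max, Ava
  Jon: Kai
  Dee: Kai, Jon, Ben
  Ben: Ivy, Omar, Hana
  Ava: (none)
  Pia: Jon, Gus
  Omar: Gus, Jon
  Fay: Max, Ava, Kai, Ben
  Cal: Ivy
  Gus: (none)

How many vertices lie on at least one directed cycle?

A vertex is on a directed cycle iff it belongs to a strongly connected component of size ≥ 2 (or has a self-loop).
The vertices on cycles are {Ben, Dee, Fay, Jon, Kai, Hana, Omar} — 7 in total.

7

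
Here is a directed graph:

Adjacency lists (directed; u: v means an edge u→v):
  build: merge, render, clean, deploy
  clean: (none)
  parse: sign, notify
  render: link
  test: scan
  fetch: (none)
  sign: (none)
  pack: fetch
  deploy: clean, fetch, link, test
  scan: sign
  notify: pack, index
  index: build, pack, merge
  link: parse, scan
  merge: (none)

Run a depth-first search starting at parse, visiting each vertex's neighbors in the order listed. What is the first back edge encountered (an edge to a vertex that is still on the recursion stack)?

link→parse

DFS from parse (visiting each vertex's neighbors in the order listed); mark gray on enter, black on exit:
parse gray
  sign gray
  sign black
  notify gray
    pack gray
      fetch gray
      fetch black
    pack black
    index gray
      build gray
        merge gray
        merge black
        render gray
          link gray
            link→parse: parse is gray → back edge
First back edge: link → parse.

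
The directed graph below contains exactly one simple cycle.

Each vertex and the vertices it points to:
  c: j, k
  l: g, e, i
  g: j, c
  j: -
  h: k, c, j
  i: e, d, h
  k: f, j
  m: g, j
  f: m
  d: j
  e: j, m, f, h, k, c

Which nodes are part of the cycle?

c, f, g, k, m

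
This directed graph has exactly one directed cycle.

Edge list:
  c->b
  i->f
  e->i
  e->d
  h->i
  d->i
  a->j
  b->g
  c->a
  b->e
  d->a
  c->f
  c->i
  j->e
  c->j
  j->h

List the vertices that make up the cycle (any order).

DFS with gray/black marking from a:
a gray
  j gray
    e gray
      i gray
        f gray
        f black
      i black
      d gray
        d→i: i black — skip
        d→a: a is gray → back edge
Back edge closes the cycle a → j → e → d → a; its vertices are {a, d, e, j}.

a, d, e, j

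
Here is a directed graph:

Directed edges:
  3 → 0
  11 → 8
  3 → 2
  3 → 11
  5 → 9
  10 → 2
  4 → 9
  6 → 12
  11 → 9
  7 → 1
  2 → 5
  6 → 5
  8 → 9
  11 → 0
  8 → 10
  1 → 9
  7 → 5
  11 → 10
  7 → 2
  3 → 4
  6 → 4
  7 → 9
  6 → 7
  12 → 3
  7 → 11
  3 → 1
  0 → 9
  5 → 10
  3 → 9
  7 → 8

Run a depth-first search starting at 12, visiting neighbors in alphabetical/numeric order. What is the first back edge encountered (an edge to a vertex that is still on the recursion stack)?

10->2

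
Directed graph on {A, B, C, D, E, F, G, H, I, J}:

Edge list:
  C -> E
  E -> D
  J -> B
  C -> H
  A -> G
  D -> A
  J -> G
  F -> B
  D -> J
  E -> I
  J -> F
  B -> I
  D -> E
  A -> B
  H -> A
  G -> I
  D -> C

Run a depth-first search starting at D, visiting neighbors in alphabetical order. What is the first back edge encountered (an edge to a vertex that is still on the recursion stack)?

E->D

DFS from D (visiting neighbors in alphabetical order); mark gray on enter, black on exit:
D gray
  A gray
    B gray
      I gray
      I black
    B black
    G gray
      G→I: I black — skip
    G black
  A black
  C gray
    E gray
      E→D: D is gray → back edge
First back edge: E → D.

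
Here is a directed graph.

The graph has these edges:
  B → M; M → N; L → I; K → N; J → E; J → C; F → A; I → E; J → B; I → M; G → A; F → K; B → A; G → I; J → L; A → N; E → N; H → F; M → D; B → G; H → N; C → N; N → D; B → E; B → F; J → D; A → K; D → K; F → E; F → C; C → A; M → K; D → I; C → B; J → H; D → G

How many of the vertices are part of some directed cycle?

11

A vertex is on a directed cycle iff it belongs to a strongly connected component of size ≥ 2 (or has a self-loop).
The vertices on cycles are {A, B, C, D, E, F, G, I, K, M, N} — 11 in total.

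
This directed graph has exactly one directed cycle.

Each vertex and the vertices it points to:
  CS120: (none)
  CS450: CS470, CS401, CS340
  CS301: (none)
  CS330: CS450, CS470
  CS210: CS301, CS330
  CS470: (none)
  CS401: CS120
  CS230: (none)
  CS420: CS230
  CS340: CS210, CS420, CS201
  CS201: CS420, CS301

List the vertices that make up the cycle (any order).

CS210, CS330, CS340, CS450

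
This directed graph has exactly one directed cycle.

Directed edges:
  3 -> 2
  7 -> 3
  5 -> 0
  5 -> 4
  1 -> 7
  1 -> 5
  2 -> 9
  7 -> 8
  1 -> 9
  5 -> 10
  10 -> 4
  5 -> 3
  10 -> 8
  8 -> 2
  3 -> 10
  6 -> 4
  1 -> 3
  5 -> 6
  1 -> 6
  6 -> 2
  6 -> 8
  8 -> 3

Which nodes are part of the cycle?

3, 8, 10

DFS with gray/black marking from 3:
3 gray
  2 gray
    9 gray
    9 black
  2 black
  10 gray
    8 gray
      8→3: 3 is gray → back edge
Back edge closes the cycle 3 → 10 → 8 → 3; its vertices are {3, 8, 10}.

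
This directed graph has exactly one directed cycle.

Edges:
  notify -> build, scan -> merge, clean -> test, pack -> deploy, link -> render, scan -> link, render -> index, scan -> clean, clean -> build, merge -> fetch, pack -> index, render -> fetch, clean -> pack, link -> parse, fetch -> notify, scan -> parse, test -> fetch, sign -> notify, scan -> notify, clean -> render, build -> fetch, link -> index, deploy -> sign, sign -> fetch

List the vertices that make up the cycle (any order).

DFS with gray/black marking from build:
build gray
  fetch gray
    notify gray
      notify→build: build is gray → back edge
Back edge closes the cycle build → fetch → notify → build; its vertices are {build, fetch, notify}.

build, fetch, notify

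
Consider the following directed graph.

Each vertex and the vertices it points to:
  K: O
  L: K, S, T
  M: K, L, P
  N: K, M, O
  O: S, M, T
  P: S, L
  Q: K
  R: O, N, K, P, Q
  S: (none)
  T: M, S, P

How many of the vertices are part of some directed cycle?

6

A vertex is on a directed cycle iff it belongs to a strongly connected component of size ≥ 2 (or has a self-loop).
The vertices on cycles are {K, L, M, O, P, T} — 6 in total.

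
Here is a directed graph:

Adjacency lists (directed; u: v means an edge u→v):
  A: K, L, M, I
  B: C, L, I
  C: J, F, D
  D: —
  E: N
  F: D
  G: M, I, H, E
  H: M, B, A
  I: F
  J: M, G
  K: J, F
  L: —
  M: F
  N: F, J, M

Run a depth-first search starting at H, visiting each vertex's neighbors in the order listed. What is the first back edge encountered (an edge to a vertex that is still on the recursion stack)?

G→H

DFS from H (visiting each vertex's neighbors in the order listed); mark gray on enter, black on exit:
H gray
  M gray
    F gray
      D gray
      D black
    F black
  M black
  B gray
    C gray
      J gray
        J→M: M black — skip
        G gray
          G→M: M black — skip
          I gray
            I→F: F black — skip
          I black
          G→H: H is gray → back edge
First back edge: G → H.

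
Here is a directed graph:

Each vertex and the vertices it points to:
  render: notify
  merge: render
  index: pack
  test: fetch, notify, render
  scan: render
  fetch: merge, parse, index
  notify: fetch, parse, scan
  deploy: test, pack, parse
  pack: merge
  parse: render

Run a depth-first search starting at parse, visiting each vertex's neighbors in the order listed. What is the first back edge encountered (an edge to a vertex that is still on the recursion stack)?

DFS from parse (visiting each vertex's neighbors in the order listed); mark gray on enter, black on exit:
parse gray
  render gray
    notify gray
      fetch gray
        merge gray
          merge→render: render is gray → back edge
First back edge: merge → render.

merge->render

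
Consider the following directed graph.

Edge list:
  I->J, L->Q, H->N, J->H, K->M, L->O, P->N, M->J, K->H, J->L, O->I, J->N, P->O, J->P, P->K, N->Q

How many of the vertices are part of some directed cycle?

7

A vertex is on a directed cycle iff it belongs to a strongly connected component of size ≥ 2 (or has a self-loop).
The vertices on cycles are {I, J, K, L, M, O, P} — 7 in total.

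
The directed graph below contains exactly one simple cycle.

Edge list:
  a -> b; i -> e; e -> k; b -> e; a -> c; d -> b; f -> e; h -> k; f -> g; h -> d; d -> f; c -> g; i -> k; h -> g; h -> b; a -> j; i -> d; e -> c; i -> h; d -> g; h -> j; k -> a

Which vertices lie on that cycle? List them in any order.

a, b, e, k

DFS with gray/black marking from k:
k gray
  a gray
    c gray
      g gray
      g black
    c black
    b gray
      e gray
        e→c: c black — skip
        e→k: k is gray → back edge
Back edge closes the cycle k → a → b → e → k; its vertices are {a, b, e, k}.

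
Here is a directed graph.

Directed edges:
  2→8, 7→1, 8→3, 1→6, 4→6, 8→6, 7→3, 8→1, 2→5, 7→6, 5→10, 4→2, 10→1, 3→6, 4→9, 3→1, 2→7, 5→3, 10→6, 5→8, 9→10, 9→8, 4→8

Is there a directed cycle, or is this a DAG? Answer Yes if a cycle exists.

No

DFS with white/gray/black marking, starting from 5:
5 gray
  8 gray
    3 gray
      1 gray
        6 gray
        6 black
      1 black
      3→6: 6 black — skip
    3 black
    8→1: 1 black — skip
    8→6: 6 black — skip
  8 black
  10 gray
    10→6: 6 black — skip
    10→1: 1 black — skip
  10 black
  5→3: 3 black — skip
5 black
4 gray
  4→6: 6 black — skip
  2 gray
    2→8: 8 black — skip
    2→5: 5 black — skip
    7 gray
      7→3: 3 black — skip
      7→1: 1 black — skip
      7→6: 6 black — skip
    7 black
  2 black
  4→8: 8 black — skip
  9 gray
    9→8: 8 black — skip
    9→10: 10 black — skip
  9 black
4 black
Every edge goes to a white or black vertex — no back edge, so the graph is acyclic.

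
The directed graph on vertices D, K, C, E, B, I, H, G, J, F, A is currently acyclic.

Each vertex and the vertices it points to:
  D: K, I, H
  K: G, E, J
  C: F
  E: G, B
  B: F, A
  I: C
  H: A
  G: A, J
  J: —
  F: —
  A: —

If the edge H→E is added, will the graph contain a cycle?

Adding H→E creates a cycle iff E can already reach H.
Explore from E: no path reaches H. The graph stays acyclic.

No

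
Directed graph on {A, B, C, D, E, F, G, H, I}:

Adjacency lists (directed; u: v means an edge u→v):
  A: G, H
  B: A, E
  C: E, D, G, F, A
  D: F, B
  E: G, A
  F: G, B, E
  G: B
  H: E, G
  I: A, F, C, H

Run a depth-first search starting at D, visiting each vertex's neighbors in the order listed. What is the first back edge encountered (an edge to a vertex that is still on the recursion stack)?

A→G

DFS from D (visiting each vertex's neighbors in the order listed); mark gray on enter, black on exit:
D gray
  F gray
    G gray
      B gray
        A gray
          A→G: G is gray → back edge
First back edge: A → G.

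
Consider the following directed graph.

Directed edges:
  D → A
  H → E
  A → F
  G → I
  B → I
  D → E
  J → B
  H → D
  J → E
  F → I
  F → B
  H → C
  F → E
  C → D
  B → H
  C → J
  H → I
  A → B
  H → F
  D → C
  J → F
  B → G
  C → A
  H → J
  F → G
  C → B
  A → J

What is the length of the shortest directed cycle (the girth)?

2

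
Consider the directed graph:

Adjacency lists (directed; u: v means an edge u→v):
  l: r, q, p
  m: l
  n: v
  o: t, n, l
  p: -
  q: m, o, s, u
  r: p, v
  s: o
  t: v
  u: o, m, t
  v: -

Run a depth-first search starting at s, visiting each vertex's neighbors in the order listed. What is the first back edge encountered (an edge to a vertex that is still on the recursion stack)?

DFS from s (visiting each vertex's neighbors in the order listed); mark gray on enter, black on exit:
s gray
  o gray
    t gray
      v gray
      v black
    t black
    n gray
      n→v: v black — skip
    n black
    l gray
      r gray
        p gray
        p black
        r→v: v black — skip
      r black
      q gray
        m gray
          m→l: l is gray → back edge
First back edge: m → l.

m→l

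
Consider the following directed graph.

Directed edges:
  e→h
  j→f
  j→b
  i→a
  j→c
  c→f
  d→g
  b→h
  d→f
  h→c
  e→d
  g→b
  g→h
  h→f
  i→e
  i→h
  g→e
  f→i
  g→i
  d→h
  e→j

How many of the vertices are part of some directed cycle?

9

A vertex is on a directed cycle iff it belongs to a strongly connected component of size ≥ 2 (or has a self-loop).
The vertices on cycles are {b, c, d, e, f, g, h, i, j} — 9 in total.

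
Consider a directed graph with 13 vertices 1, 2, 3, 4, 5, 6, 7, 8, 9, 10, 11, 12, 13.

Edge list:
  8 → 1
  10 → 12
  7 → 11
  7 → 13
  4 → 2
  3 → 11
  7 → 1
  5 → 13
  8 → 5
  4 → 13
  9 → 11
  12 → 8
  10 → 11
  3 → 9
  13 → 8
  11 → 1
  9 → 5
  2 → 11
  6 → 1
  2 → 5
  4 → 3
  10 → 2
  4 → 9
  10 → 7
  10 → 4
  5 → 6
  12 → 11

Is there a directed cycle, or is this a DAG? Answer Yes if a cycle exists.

DFS with white/gray/black marking, starting from 9:
9 gray
  5 gray
    13 gray
      8 gray
        8→5: 5 is gray → back edge
Back edge found, so a cycle exists: 5 → 13 → 8 → 5.

Yes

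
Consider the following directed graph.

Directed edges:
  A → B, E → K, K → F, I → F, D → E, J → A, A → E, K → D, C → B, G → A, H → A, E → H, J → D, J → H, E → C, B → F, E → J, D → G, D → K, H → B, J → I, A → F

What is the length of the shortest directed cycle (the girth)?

For each vertex v, BFS finds the shortest path from v back to v.
The shortest such closed walk is D → K → D, length 2.

2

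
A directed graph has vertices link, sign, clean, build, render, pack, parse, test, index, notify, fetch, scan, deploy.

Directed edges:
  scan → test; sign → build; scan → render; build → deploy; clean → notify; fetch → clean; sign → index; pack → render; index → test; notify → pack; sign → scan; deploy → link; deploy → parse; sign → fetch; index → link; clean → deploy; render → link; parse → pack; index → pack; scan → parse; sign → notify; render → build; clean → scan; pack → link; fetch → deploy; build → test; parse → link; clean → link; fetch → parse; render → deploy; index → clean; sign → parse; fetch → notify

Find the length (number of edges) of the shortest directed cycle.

For each vertex v, BFS finds the shortest path from v back to v.
The shortest such closed walk is pack → render → deploy → parse → pack, length 4.

4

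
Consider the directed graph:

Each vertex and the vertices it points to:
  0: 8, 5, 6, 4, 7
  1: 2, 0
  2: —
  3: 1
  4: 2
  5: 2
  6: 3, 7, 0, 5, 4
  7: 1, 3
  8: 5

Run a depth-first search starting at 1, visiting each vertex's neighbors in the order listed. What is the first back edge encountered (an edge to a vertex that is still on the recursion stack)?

DFS from 1 (visiting each vertex's neighbors in the order listed); mark gray on enter, black on exit:
1 gray
  2 gray
  2 black
  0 gray
    8 gray
      5 gray
        5→2: 2 black — skip
      5 black
    8 black
    0→5: 5 black — skip
    6 gray
      3 gray
        3→1: 1 is gray → back edge
First back edge: 3 → 1.

3->1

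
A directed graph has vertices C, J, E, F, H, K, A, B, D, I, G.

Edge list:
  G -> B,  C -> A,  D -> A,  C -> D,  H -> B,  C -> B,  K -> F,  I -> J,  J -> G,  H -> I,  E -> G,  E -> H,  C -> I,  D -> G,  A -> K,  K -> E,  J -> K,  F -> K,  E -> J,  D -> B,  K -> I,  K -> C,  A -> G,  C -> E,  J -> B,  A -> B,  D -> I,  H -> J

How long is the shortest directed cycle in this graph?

For each vertex v, BFS finds the shortest path from v back to v.
The shortest such closed walk is K → F → K, length 2.

2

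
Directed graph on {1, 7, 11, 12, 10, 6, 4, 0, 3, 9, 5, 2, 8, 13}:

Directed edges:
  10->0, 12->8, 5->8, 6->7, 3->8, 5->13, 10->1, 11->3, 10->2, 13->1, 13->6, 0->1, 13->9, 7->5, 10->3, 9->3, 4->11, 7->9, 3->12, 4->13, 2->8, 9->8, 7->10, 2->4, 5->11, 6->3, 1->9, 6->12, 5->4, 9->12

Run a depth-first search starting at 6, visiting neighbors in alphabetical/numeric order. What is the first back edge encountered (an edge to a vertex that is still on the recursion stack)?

13→6

DFS from 6 (visiting neighbors in alphabetical/numeric order); mark gray on enter, black on exit:
6 gray
  3 gray
    8 gray
    8 black
    12 gray
      12→8: 8 black — skip
    12 black
  3 black
  7 gray
    5 gray
      4 gray
        11 gray
          11→3: 3 black — skip
        11 black
        13 gray
          1 gray
            9 gray
              9→3: 3 black — skip
              9→8: 8 black — skip
              9→12: 12 black — skip
            9 black
          1 black
          13→6: 6 is gray → back edge
First back edge: 13 → 6.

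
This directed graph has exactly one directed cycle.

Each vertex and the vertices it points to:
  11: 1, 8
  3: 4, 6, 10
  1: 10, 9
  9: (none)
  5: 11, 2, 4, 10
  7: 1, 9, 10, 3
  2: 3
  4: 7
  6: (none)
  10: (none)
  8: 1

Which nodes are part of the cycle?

DFS with gray/black marking from 4:
4 gray
  7 gray
    1 gray
      10 gray
      10 black
      9 gray
      9 black
    1 black
    7→9: 9 black — skip
    7→10: 10 black — skip
    3 gray
      3→4: 4 is gray → back edge
Back edge closes the cycle 4 → 7 → 3 → 4; its vertices are {3, 4, 7}.

3, 4, 7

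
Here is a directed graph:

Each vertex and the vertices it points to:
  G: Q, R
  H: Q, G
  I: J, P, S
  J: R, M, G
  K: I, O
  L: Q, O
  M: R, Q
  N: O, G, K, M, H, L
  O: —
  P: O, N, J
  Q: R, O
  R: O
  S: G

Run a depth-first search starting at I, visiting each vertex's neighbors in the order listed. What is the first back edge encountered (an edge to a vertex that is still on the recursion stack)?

K→I

DFS from I (visiting each vertex's neighbors in the order listed); mark gray on enter, black on exit:
I gray
  J gray
    R gray
      O gray
      O black
    R black
    M gray
      M→R: R black — skip
      Q gray
        Q→R: R black — skip
        Q→O: O black — skip
      Q black
    M black
    G gray
      G→Q: Q black — skip
      G→R: R black — skip
    G black
  J black
  P gray
    P→O: O black — skip
    N gray
      N→O: O black — skip
      N→G: G black — skip
      K gray
        K→I: I is gray → back edge
First back edge: K → I.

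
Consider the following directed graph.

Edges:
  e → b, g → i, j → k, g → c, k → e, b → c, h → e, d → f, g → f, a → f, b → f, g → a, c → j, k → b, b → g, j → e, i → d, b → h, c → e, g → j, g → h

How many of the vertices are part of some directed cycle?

A vertex is on a directed cycle iff it belongs to a strongly connected component of size ≥ 2 (or has a self-loop).
The vertices on cycles are {b, c, e, g, h, j, k} — 7 in total.

7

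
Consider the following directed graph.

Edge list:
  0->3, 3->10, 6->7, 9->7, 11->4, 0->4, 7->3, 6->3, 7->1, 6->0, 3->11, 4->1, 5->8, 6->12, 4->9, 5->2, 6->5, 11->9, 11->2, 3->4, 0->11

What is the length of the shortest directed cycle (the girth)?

4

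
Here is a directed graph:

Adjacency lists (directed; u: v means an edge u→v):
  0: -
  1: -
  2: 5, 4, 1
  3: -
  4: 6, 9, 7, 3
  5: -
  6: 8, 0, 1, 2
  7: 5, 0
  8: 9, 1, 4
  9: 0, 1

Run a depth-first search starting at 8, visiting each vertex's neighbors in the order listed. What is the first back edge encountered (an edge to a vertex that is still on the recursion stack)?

6->8

DFS from 8 (visiting each vertex's neighbors in the order listed); mark gray on enter, black on exit:
8 gray
  9 gray
    0 gray
    0 black
    1 gray
    1 black
  9 black
  8→1: 1 black — skip
  4 gray
    6 gray
      6→8: 8 is gray → back edge
First back edge: 6 → 8.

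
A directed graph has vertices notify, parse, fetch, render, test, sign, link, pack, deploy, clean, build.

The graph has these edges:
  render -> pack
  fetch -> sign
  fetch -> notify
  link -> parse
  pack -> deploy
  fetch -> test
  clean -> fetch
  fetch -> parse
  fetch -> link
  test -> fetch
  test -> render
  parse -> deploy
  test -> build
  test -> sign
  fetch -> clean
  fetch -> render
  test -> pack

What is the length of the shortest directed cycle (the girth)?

For each vertex v, BFS finds the shortest path from v back to v.
The shortest such closed walk is fetch → clean → fetch, length 2.

2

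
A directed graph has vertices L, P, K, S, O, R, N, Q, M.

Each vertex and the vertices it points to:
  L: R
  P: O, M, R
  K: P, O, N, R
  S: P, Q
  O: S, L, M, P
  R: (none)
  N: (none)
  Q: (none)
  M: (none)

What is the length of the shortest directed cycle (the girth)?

2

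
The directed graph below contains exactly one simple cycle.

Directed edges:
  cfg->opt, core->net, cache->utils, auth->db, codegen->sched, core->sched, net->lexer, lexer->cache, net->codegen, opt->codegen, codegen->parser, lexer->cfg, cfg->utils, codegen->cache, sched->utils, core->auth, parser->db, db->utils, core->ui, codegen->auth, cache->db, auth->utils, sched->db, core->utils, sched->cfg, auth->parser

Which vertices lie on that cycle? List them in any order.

DFS with gray/black marking from codegen:
codegen gray
  parser gray
    db gray
      utils gray
      utils black
    db black
  parser black
  cache gray
    cache→utils: utils black — skip
    cache→db: db black — skip
  cache black
  auth gray
    auth→db: db black — skip
    auth→utils: utils black — skip
    auth→parser: parser black — skip
  auth black
  sched gray
    sched→utils: utils black — skip
    cfg gray
      opt gray
        opt→codegen: codegen is gray → back edge
Back edge closes the cycle codegen → sched → cfg → opt → codegen; its vertices are {cfg, opt, sched, codegen}.

cfg, opt, sched, codegen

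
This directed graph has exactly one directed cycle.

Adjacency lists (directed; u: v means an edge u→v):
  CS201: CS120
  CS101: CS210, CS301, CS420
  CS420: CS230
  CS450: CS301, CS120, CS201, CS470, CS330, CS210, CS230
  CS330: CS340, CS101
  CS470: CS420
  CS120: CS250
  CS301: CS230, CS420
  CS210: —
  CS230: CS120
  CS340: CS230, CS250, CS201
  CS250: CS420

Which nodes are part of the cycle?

CS120, CS230, CS250, CS420

DFS with gray/black marking from CS250:
CS250 gray
  CS420 gray
    CS230 gray
      CS120 gray
        CS120→CS250: CS250 is gray → back edge
Back edge closes the cycle CS250 → CS420 → CS230 → CS120 → CS250; its vertices are {CS120, CS230, CS250, CS420}.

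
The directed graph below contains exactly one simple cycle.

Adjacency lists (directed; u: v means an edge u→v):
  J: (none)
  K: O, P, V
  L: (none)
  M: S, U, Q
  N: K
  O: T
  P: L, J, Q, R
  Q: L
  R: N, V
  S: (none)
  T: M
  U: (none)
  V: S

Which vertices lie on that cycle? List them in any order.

K, N, P, R

DFS with gray/black marking from K:
K gray
  O gray
    T gray
      M gray
        S gray
        S black
        U gray
        U black
        Q gray
          L gray
          L black
        Q black
      M black
    T black
  O black
  P gray
    P→L: L black — skip
    J gray
    J black
    P→Q: Q black — skip
    R gray
      N gray
        N→K: K is gray → back edge
Back edge closes the cycle K → P → R → N → K; its vertices are {K, N, P, R}.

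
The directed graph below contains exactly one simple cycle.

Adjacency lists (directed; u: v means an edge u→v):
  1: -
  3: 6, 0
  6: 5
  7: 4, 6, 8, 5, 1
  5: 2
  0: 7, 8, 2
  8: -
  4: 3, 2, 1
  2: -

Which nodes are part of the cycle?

DFS with gray/black marking from 3:
3 gray
  6 gray
    5 gray
      2 gray
      2 black
    5 black
  6 black
  0 gray
    7 gray
      4 gray
        4→3: 3 is gray → back edge
Back edge closes the cycle 3 → 0 → 7 → 4 → 3; its vertices are {0, 3, 4, 7}.

0, 3, 4, 7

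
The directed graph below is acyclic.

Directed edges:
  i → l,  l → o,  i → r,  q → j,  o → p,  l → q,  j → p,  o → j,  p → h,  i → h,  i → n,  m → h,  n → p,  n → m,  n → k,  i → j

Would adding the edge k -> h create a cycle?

Adding k→h creates a cycle iff h can already reach k.
Explore from h: no path reaches k. The graph stays acyclic.

No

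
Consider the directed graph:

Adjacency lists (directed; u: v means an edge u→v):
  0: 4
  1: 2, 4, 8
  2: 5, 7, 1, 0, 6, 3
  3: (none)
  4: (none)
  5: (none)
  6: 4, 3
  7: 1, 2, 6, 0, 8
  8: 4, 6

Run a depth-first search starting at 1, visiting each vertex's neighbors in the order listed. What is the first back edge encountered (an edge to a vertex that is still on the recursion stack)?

7->1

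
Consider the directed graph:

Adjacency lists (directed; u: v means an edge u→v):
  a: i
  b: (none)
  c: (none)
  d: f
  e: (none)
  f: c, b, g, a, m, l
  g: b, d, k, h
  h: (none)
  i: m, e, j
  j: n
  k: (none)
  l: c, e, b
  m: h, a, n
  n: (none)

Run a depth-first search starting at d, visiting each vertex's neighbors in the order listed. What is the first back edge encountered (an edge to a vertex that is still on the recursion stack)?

g→d

DFS from d (visiting each vertex's neighbors in the order listed); mark gray on enter, black on exit:
d gray
  f gray
    c gray
    c black
    b gray
    b black
    g gray
      g→b: b black — skip
      g→d: d is gray → back edge
First back edge: g → d.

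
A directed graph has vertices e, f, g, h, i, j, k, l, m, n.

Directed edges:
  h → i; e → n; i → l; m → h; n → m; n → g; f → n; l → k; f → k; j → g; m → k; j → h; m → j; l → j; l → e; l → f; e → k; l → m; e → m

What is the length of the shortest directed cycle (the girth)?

For each vertex v, BFS finds the shortest path from v back to v.
The shortest such closed walk is l → j → h → i → l, length 4.

4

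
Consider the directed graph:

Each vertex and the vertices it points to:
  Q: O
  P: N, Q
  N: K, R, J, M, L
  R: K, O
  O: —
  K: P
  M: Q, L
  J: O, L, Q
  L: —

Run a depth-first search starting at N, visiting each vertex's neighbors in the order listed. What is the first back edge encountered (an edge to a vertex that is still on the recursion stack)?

P->N

DFS from N (visiting each vertex's neighbors in the order listed); mark gray on enter, black on exit:
N gray
  K gray
    P gray
      P→N: N is gray → back edge
First back edge: P → N.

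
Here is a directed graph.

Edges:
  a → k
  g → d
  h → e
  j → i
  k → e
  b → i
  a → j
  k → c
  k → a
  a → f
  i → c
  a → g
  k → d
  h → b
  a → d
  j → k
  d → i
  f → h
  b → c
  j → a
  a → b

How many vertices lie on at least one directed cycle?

A vertex is on a directed cycle iff it belongs to a strongly connected component of size ≥ 2 (or has a self-loop).
The vertices on cycles are {a, j, k} — 3 in total.

3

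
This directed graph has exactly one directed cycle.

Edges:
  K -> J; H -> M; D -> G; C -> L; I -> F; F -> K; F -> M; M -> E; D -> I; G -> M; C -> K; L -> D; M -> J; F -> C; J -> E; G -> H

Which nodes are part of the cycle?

C, D, F, I, L

DFS with gray/black marking from D:
D gray
  G gray
    H gray
      M gray
        J gray
          E gray
          E black
        J black
        M→E: E black — skip
      M black
    H black
    G→M: M black — skip
  G black
  I gray
    F gray
      K gray
        K→J: J black — skip
      K black
      C gray
        L gray
          L→D: D is gray → back edge
Back edge closes the cycle D → I → F → C → L → D; its vertices are {C, D, F, I, L}.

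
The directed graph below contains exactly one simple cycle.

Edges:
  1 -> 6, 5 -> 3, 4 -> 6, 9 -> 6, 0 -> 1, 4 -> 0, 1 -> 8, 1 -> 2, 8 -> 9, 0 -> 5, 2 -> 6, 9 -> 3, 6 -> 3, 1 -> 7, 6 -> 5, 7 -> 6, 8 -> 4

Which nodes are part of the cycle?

0, 1, 4, 8

DFS with gray/black marking from 1:
1 gray
  6 gray
    5 gray
      3 gray
      3 black
    5 black
    6→3: 3 black — skip
  6 black
  8 gray
    4 gray
      4→6: 6 black — skip
      0 gray
        0→1: 1 is gray → back edge
Back edge closes the cycle 1 → 8 → 4 → 0 → 1; its vertices are {0, 1, 4, 8}.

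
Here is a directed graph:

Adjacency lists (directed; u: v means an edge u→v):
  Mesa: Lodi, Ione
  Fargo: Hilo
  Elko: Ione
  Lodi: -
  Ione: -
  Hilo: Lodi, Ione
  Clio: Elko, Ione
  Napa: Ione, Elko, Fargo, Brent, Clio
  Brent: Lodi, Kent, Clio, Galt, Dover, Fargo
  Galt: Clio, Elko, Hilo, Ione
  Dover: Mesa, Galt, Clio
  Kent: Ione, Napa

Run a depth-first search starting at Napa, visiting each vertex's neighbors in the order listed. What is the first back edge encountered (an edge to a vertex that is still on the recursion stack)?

Kent->Napa

DFS from Napa (visiting each vertex's neighbors in the order listed); mark gray on enter, black on exit:
Napa gray
  Ione gray
  Ione black
  Elko gray
    Elko→Ione: Ione black — skip
  Elko black
  Fargo gray
    Hilo gray
      Lodi gray
      Lodi black
      Hilo→Ione: Ione black — skip
    Hilo black
  Fargo black
  Brent gray
    Brent→Lodi: Lodi black — skip
    Kent gray
      Kent→Ione: Ione black — skip
      Kent→Napa: Napa is gray → back edge
First back edge: Kent → Napa.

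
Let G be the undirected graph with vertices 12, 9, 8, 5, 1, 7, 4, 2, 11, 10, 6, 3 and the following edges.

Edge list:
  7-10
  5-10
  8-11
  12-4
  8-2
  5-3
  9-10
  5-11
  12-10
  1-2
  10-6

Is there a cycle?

No

DFS, tracking each vertex's parent; an edge to a visited non-parent vertex closes a cycle.
Start from 4:
visit 4 (parent –)
  visit 12 (parent 4)
    12–4: parent, skip
    visit 10 (parent 12)
      visit 7 (parent 10)
        7–10: parent, skip
      visit 9 (parent 10)
        9–10: parent, skip
      visit 6 (parent 10)
        6–10: parent, skip
      visit 5 (parent 10)
        visit 11 (parent 5)
          visit 8 (parent 11)
            visit 2 (parent 8)
              visit 1 (parent 2)
                1–2: parent, skip
              2–8: parent, skip
            8–11: parent, skip
          11–5: parent, skip
        5–10: parent, skip
        visit 3 (parent 5)
          3–5: parent, skip
      10–12: parent, skip
No non-parent visited neighbor found — the graph is a forest.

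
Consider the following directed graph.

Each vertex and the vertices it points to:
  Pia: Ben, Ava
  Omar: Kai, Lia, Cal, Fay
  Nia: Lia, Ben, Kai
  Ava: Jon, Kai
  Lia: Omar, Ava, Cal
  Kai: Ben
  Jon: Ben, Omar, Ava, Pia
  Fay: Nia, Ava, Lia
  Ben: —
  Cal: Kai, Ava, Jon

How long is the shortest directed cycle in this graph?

2

For each vertex v, BFS finds the shortest path from v back to v.
The shortest such closed walk is Omar → Lia → Omar, length 2.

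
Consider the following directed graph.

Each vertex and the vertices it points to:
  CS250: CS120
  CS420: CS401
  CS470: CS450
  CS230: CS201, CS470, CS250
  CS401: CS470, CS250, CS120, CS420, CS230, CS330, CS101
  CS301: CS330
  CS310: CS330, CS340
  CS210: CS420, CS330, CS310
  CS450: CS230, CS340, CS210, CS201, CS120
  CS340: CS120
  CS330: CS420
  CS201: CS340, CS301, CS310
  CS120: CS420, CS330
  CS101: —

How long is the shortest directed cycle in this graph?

For each vertex v, BFS finds the shortest path from v back to v.
The shortest such closed walk is CS401 → CS420 → CS401, length 2.

2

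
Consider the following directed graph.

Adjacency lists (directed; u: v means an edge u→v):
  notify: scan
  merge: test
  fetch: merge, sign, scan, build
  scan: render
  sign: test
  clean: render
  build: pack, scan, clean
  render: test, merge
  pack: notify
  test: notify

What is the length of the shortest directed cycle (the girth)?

4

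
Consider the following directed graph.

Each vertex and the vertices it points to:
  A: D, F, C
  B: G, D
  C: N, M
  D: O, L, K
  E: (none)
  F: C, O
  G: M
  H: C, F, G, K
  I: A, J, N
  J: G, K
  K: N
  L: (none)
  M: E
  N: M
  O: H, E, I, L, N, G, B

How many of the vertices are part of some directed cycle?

A vertex is on a directed cycle iff it belongs to a strongly connected component of size ≥ 2 (or has a self-loop).
The vertices on cycles are {A, B, D, F, H, I, O} — 7 in total.

7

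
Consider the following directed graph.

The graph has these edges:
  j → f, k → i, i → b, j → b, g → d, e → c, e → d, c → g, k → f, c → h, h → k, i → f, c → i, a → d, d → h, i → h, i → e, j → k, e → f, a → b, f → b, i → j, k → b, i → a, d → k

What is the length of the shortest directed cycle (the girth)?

3

For each vertex v, BFS finds the shortest path from v back to v.
The shortest such closed walk is c → i → e → c, length 3.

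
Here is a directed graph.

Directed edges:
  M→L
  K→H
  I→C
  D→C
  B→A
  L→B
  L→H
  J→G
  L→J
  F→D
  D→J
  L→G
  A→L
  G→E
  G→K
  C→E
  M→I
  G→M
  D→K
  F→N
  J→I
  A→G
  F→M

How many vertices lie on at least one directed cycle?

6

A vertex is on a directed cycle iff it belongs to a strongly connected component of size ≥ 2 (or has a self-loop).
The vertices on cycles are {A, B, G, J, L, M} — 6 in total.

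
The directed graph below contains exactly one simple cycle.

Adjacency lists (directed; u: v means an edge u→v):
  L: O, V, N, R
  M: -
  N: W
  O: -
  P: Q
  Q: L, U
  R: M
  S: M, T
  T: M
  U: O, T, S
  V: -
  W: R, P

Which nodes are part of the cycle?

DFS with gray/black marking from Q:
Q gray
  L gray
    O gray
    O black
    V gray
    V black
    N gray
      W gray
        R gray
          M gray
          M black
        R black
        P gray
          P→Q: Q is gray → back edge
Back edge closes the cycle Q → L → N → W → P → Q; its vertices are {L, N, P, Q, W}.

L, N, P, Q, W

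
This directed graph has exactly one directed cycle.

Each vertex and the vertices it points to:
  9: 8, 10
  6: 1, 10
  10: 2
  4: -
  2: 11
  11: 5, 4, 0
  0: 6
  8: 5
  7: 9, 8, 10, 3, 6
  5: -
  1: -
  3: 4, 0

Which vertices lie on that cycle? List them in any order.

DFS with gray/black marking from 6:
6 gray
  1 gray
  1 black
  10 gray
    2 gray
      11 gray
        5 gray
        5 black
        4 gray
        4 black
        0 gray
          0→6: 6 is gray → back edge
Back edge closes the cycle 6 → 10 → 2 → 11 → 0 → 6; its vertices are {0, 2, 6, 10, 11}.

0, 2, 6, 10, 11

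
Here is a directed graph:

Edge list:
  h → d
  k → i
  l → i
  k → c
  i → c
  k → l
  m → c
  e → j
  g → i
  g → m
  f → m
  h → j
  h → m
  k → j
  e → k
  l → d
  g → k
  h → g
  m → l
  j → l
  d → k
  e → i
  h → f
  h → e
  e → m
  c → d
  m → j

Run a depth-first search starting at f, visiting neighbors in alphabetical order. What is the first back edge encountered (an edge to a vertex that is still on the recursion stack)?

DFS from f (visiting neighbors in alphabetical order); mark gray on enter, black on exit:
f gray
  m gray
    c gray
      d gray
        k gray
          k→c: c is gray → back edge
First back edge: k → c.

k→c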